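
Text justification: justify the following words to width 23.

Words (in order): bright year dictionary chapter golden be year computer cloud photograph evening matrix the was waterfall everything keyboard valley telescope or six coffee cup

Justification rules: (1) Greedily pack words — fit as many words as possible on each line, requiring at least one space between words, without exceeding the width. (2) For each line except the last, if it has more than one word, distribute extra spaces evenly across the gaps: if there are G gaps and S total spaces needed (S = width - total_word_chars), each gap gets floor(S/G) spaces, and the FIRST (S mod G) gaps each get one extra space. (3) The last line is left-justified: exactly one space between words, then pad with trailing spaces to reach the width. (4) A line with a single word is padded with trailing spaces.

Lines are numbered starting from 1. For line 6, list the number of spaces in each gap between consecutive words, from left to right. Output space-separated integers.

Answer: 4

Derivation:
Line 1: ['bright', 'year', 'dictionary'] (min_width=22, slack=1)
Line 2: ['chapter', 'golden', 'be', 'year'] (min_width=22, slack=1)
Line 3: ['computer', 'cloud'] (min_width=14, slack=9)
Line 4: ['photograph', 'evening'] (min_width=18, slack=5)
Line 5: ['matrix', 'the', 'was'] (min_width=14, slack=9)
Line 6: ['waterfall', 'everything'] (min_width=20, slack=3)
Line 7: ['keyboard', 'valley'] (min_width=15, slack=8)
Line 8: ['telescope', 'or', 'six', 'coffee'] (min_width=23, slack=0)
Line 9: ['cup'] (min_width=3, slack=20)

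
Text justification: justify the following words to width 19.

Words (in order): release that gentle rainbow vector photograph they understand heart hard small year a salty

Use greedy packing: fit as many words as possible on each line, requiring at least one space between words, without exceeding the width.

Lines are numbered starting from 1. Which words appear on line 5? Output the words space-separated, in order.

Answer: hard small year a

Derivation:
Line 1: ['release', 'that', 'gentle'] (min_width=19, slack=0)
Line 2: ['rainbow', 'vector'] (min_width=14, slack=5)
Line 3: ['photograph', 'they'] (min_width=15, slack=4)
Line 4: ['understand', 'heart'] (min_width=16, slack=3)
Line 5: ['hard', 'small', 'year', 'a'] (min_width=17, slack=2)
Line 6: ['salty'] (min_width=5, slack=14)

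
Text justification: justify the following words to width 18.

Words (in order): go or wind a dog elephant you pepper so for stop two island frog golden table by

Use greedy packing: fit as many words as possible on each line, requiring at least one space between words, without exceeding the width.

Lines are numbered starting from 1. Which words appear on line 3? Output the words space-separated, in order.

Answer: pepper so for stop

Derivation:
Line 1: ['go', 'or', 'wind', 'a', 'dog'] (min_width=16, slack=2)
Line 2: ['elephant', 'you'] (min_width=12, slack=6)
Line 3: ['pepper', 'so', 'for', 'stop'] (min_width=18, slack=0)
Line 4: ['two', 'island', 'frog'] (min_width=15, slack=3)
Line 5: ['golden', 'table', 'by'] (min_width=15, slack=3)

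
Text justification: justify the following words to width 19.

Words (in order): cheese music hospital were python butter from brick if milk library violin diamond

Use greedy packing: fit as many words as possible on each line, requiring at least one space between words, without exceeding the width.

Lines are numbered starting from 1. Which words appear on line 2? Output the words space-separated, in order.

Line 1: ['cheese', 'music'] (min_width=12, slack=7)
Line 2: ['hospital', 'were'] (min_width=13, slack=6)
Line 3: ['python', 'butter', 'from'] (min_width=18, slack=1)
Line 4: ['brick', 'if', 'milk'] (min_width=13, slack=6)
Line 5: ['library', 'violin'] (min_width=14, slack=5)
Line 6: ['diamond'] (min_width=7, slack=12)

Answer: hospital were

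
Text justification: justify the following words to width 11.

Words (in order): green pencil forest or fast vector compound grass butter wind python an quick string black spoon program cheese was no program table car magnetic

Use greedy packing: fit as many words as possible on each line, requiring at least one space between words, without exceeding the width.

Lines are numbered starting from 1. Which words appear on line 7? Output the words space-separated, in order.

Answer: butter wind

Derivation:
Line 1: ['green'] (min_width=5, slack=6)
Line 2: ['pencil'] (min_width=6, slack=5)
Line 3: ['forest', 'or'] (min_width=9, slack=2)
Line 4: ['fast', 'vector'] (min_width=11, slack=0)
Line 5: ['compound'] (min_width=8, slack=3)
Line 6: ['grass'] (min_width=5, slack=6)
Line 7: ['butter', 'wind'] (min_width=11, slack=0)
Line 8: ['python', 'an'] (min_width=9, slack=2)
Line 9: ['quick'] (min_width=5, slack=6)
Line 10: ['string'] (min_width=6, slack=5)
Line 11: ['black', 'spoon'] (min_width=11, slack=0)
Line 12: ['program'] (min_width=7, slack=4)
Line 13: ['cheese', 'was'] (min_width=10, slack=1)
Line 14: ['no', 'program'] (min_width=10, slack=1)
Line 15: ['table', 'car'] (min_width=9, slack=2)
Line 16: ['magnetic'] (min_width=8, slack=3)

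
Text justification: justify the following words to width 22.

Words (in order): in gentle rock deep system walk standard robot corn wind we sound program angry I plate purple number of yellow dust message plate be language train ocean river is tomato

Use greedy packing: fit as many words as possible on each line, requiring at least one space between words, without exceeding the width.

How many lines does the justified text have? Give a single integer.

Line 1: ['in', 'gentle', 'rock', 'deep'] (min_width=19, slack=3)
Line 2: ['system', 'walk', 'standard'] (min_width=20, slack=2)
Line 3: ['robot', 'corn', 'wind', 'we'] (min_width=18, slack=4)
Line 4: ['sound', 'program', 'angry', 'I'] (min_width=21, slack=1)
Line 5: ['plate', 'purple', 'number', 'of'] (min_width=22, slack=0)
Line 6: ['yellow', 'dust', 'message'] (min_width=19, slack=3)
Line 7: ['plate', 'be', 'language'] (min_width=17, slack=5)
Line 8: ['train', 'ocean', 'river', 'is'] (min_width=20, slack=2)
Line 9: ['tomato'] (min_width=6, slack=16)
Total lines: 9

Answer: 9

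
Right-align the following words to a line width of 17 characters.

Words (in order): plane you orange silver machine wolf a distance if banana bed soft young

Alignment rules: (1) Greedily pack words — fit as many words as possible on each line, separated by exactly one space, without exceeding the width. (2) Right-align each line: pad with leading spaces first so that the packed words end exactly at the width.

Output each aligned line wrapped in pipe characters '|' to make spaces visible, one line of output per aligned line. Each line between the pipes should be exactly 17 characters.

Line 1: ['plane', 'you', 'orange'] (min_width=16, slack=1)
Line 2: ['silver', 'machine'] (min_width=14, slack=3)
Line 3: ['wolf', 'a', 'distance'] (min_width=15, slack=2)
Line 4: ['if', 'banana', 'bed'] (min_width=13, slack=4)
Line 5: ['soft', 'young'] (min_width=10, slack=7)

Answer: | plane you orange|
|   silver machine|
|  wolf a distance|
|    if banana bed|
|       soft young|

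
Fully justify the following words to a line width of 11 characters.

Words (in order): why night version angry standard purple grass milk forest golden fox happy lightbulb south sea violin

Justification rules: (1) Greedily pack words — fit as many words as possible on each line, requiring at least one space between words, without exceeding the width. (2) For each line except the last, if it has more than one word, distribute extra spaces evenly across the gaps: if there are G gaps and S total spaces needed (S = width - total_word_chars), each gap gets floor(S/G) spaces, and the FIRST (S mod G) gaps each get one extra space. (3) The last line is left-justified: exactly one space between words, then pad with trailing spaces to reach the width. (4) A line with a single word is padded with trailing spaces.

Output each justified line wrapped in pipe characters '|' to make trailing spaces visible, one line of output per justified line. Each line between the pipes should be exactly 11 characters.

Answer: |why   night|
|version    |
|angry      |
|standard   |
|purple     |
|grass  milk|
|forest     |
|golden  fox|
|happy      |
|lightbulb  |
|south   sea|
|violin     |

Derivation:
Line 1: ['why', 'night'] (min_width=9, slack=2)
Line 2: ['version'] (min_width=7, slack=4)
Line 3: ['angry'] (min_width=5, slack=6)
Line 4: ['standard'] (min_width=8, slack=3)
Line 5: ['purple'] (min_width=6, slack=5)
Line 6: ['grass', 'milk'] (min_width=10, slack=1)
Line 7: ['forest'] (min_width=6, slack=5)
Line 8: ['golden', 'fox'] (min_width=10, slack=1)
Line 9: ['happy'] (min_width=5, slack=6)
Line 10: ['lightbulb'] (min_width=9, slack=2)
Line 11: ['south', 'sea'] (min_width=9, slack=2)
Line 12: ['violin'] (min_width=6, slack=5)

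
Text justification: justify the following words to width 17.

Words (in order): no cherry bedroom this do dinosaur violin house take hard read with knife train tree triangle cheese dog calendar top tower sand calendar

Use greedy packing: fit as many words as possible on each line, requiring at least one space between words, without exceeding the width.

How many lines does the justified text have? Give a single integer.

Answer: 9

Derivation:
Line 1: ['no', 'cherry', 'bedroom'] (min_width=17, slack=0)
Line 2: ['this', 'do', 'dinosaur'] (min_width=16, slack=1)
Line 3: ['violin', 'house', 'take'] (min_width=17, slack=0)
Line 4: ['hard', 'read', 'with'] (min_width=14, slack=3)
Line 5: ['knife', 'train', 'tree'] (min_width=16, slack=1)
Line 6: ['triangle', 'cheese'] (min_width=15, slack=2)
Line 7: ['dog', 'calendar', 'top'] (min_width=16, slack=1)
Line 8: ['tower', 'sand'] (min_width=10, slack=7)
Line 9: ['calendar'] (min_width=8, slack=9)
Total lines: 9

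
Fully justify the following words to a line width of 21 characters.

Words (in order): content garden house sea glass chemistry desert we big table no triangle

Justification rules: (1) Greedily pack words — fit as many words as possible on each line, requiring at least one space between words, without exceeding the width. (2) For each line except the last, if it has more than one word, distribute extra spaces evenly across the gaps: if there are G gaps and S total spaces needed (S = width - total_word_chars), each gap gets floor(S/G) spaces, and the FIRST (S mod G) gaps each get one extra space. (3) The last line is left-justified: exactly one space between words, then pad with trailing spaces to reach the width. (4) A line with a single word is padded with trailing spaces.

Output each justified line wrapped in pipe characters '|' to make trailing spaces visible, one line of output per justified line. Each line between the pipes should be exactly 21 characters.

Answer: |content  garden house|
|sea  glass  chemistry|
|desert  we  big table|
|no triangle          |

Derivation:
Line 1: ['content', 'garden', 'house'] (min_width=20, slack=1)
Line 2: ['sea', 'glass', 'chemistry'] (min_width=19, slack=2)
Line 3: ['desert', 'we', 'big', 'table'] (min_width=19, slack=2)
Line 4: ['no', 'triangle'] (min_width=11, slack=10)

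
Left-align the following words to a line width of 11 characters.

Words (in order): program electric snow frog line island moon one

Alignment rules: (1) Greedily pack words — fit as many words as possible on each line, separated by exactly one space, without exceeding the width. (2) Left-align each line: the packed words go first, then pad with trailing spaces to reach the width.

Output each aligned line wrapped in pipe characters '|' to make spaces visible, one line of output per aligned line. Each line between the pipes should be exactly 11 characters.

Line 1: ['program'] (min_width=7, slack=4)
Line 2: ['electric'] (min_width=8, slack=3)
Line 3: ['snow', 'frog'] (min_width=9, slack=2)
Line 4: ['line', 'island'] (min_width=11, slack=0)
Line 5: ['moon', 'one'] (min_width=8, slack=3)

Answer: |program    |
|electric   |
|snow frog  |
|line island|
|moon one   |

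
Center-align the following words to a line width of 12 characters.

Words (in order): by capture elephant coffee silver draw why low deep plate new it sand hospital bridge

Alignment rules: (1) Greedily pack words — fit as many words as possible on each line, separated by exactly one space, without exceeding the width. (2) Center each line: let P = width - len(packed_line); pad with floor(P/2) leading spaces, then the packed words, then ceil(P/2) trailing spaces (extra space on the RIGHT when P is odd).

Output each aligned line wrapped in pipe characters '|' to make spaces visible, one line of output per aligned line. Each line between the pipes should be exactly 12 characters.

Line 1: ['by', 'capture'] (min_width=10, slack=2)
Line 2: ['elephant'] (min_width=8, slack=4)
Line 3: ['coffee'] (min_width=6, slack=6)
Line 4: ['silver', 'draw'] (min_width=11, slack=1)
Line 5: ['why', 'low', 'deep'] (min_width=12, slack=0)
Line 6: ['plate', 'new', 'it'] (min_width=12, slack=0)
Line 7: ['sand'] (min_width=4, slack=8)
Line 8: ['hospital'] (min_width=8, slack=4)
Line 9: ['bridge'] (min_width=6, slack=6)

Answer: | by capture |
|  elephant  |
|   coffee   |
|silver draw |
|why low deep|
|plate new it|
|    sand    |
|  hospital  |
|   bridge   |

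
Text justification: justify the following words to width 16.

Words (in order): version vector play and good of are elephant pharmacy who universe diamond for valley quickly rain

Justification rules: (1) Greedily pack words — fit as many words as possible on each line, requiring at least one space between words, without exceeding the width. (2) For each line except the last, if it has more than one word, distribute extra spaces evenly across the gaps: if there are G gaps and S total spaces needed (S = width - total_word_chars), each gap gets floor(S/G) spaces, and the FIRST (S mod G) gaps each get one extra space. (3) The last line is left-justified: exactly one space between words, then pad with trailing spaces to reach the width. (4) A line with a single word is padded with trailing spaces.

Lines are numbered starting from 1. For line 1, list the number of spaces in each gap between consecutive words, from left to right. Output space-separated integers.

Answer: 3

Derivation:
Line 1: ['version', 'vector'] (min_width=14, slack=2)
Line 2: ['play', 'and', 'good', 'of'] (min_width=16, slack=0)
Line 3: ['are', 'elephant'] (min_width=12, slack=4)
Line 4: ['pharmacy', 'who'] (min_width=12, slack=4)
Line 5: ['universe', 'diamond'] (min_width=16, slack=0)
Line 6: ['for', 'valley'] (min_width=10, slack=6)
Line 7: ['quickly', 'rain'] (min_width=12, slack=4)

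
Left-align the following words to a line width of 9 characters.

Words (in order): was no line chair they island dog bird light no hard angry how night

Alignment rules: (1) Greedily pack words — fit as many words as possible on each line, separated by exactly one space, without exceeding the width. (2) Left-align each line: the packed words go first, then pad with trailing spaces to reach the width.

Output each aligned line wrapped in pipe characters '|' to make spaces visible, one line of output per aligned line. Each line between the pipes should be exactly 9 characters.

Line 1: ['was', 'no'] (min_width=6, slack=3)
Line 2: ['line'] (min_width=4, slack=5)
Line 3: ['chair'] (min_width=5, slack=4)
Line 4: ['they'] (min_width=4, slack=5)
Line 5: ['island'] (min_width=6, slack=3)
Line 6: ['dog', 'bird'] (min_width=8, slack=1)
Line 7: ['light', 'no'] (min_width=8, slack=1)
Line 8: ['hard'] (min_width=4, slack=5)
Line 9: ['angry', 'how'] (min_width=9, slack=0)
Line 10: ['night'] (min_width=5, slack=4)

Answer: |was no   |
|line     |
|chair    |
|they     |
|island   |
|dog bird |
|light no |
|hard     |
|angry how|
|night    |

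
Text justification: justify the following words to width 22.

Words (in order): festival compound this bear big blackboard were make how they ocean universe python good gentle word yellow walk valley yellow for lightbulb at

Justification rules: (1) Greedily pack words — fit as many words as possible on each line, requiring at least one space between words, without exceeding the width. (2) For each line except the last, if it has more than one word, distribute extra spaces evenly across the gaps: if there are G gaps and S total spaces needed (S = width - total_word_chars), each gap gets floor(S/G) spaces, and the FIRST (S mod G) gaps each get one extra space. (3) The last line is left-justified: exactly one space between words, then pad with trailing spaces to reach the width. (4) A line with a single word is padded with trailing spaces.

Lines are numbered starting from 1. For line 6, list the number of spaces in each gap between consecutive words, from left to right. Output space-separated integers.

Line 1: ['festival', 'compound', 'this'] (min_width=22, slack=0)
Line 2: ['bear', 'big', 'blackboard'] (min_width=19, slack=3)
Line 3: ['were', 'make', 'how', 'they'] (min_width=18, slack=4)
Line 4: ['ocean', 'universe', 'python'] (min_width=21, slack=1)
Line 5: ['good', 'gentle', 'word'] (min_width=16, slack=6)
Line 6: ['yellow', 'walk', 'valley'] (min_width=18, slack=4)
Line 7: ['yellow', 'for', 'lightbulb'] (min_width=20, slack=2)
Line 8: ['at'] (min_width=2, slack=20)

Answer: 3 3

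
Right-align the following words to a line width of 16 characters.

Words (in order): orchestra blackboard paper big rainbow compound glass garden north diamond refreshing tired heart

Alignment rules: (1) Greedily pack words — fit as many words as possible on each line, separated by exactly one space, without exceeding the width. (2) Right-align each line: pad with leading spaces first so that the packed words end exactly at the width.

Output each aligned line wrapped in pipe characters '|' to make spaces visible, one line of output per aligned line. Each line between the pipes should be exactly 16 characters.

Answer: |       orchestra|
|blackboard paper|
|     big rainbow|
|  compound glass|
|    garden north|
|         diamond|
|refreshing tired|
|           heart|

Derivation:
Line 1: ['orchestra'] (min_width=9, slack=7)
Line 2: ['blackboard', 'paper'] (min_width=16, slack=0)
Line 3: ['big', 'rainbow'] (min_width=11, slack=5)
Line 4: ['compound', 'glass'] (min_width=14, slack=2)
Line 5: ['garden', 'north'] (min_width=12, slack=4)
Line 6: ['diamond'] (min_width=7, slack=9)
Line 7: ['refreshing', 'tired'] (min_width=16, slack=0)
Line 8: ['heart'] (min_width=5, slack=11)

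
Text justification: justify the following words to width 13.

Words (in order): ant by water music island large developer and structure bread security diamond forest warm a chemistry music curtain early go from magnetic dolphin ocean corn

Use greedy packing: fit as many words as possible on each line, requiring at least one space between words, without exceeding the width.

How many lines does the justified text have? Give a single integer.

Line 1: ['ant', 'by', 'water'] (min_width=12, slack=1)
Line 2: ['music', 'island'] (min_width=12, slack=1)
Line 3: ['large'] (min_width=5, slack=8)
Line 4: ['developer', 'and'] (min_width=13, slack=0)
Line 5: ['structure'] (min_width=9, slack=4)
Line 6: ['bread'] (min_width=5, slack=8)
Line 7: ['security'] (min_width=8, slack=5)
Line 8: ['diamond'] (min_width=7, slack=6)
Line 9: ['forest', 'warm', 'a'] (min_width=13, slack=0)
Line 10: ['chemistry'] (min_width=9, slack=4)
Line 11: ['music', 'curtain'] (min_width=13, slack=0)
Line 12: ['early', 'go', 'from'] (min_width=13, slack=0)
Line 13: ['magnetic'] (min_width=8, slack=5)
Line 14: ['dolphin', 'ocean'] (min_width=13, slack=0)
Line 15: ['corn'] (min_width=4, slack=9)
Total lines: 15

Answer: 15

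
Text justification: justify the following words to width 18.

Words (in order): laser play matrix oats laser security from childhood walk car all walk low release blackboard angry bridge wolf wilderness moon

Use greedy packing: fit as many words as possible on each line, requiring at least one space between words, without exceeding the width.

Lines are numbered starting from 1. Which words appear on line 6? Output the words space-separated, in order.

Line 1: ['laser', 'play', 'matrix'] (min_width=17, slack=1)
Line 2: ['oats', 'laser'] (min_width=10, slack=8)
Line 3: ['security', 'from'] (min_width=13, slack=5)
Line 4: ['childhood', 'walk', 'car'] (min_width=18, slack=0)
Line 5: ['all', 'walk', 'low'] (min_width=12, slack=6)
Line 6: ['release', 'blackboard'] (min_width=18, slack=0)
Line 7: ['angry', 'bridge', 'wolf'] (min_width=17, slack=1)
Line 8: ['wilderness', 'moon'] (min_width=15, slack=3)

Answer: release blackboard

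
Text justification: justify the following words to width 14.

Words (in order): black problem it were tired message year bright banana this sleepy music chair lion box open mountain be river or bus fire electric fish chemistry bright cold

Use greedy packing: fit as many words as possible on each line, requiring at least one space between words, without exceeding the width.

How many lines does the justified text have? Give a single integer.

Line 1: ['black', 'problem'] (min_width=13, slack=1)
Line 2: ['it', 'were', 'tired'] (min_width=13, slack=1)
Line 3: ['message', 'year'] (min_width=12, slack=2)
Line 4: ['bright', 'banana'] (min_width=13, slack=1)
Line 5: ['this', 'sleepy'] (min_width=11, slack=3)
Line 6: ['music', 'chair'] (min_width=11, slack=3)
Line 7: ['lion', 'box', 'open'] (min_width=13, slack=1)
Line 8: ['mountain', 'be'] (min_width=11, slack=3)
Line 9: ['river', 'or', 'bus'] (min_width=12, slack=2)
Line 10: ['fire', 'electric'] (min_width=13, slack=1)
Line 11: ['fish', 'chemistry'] (min_width=14, slack=0)
Line 12: ['bright', 'cold'] (min_width=11, slack=3)
Total lines: 12

Answer: 12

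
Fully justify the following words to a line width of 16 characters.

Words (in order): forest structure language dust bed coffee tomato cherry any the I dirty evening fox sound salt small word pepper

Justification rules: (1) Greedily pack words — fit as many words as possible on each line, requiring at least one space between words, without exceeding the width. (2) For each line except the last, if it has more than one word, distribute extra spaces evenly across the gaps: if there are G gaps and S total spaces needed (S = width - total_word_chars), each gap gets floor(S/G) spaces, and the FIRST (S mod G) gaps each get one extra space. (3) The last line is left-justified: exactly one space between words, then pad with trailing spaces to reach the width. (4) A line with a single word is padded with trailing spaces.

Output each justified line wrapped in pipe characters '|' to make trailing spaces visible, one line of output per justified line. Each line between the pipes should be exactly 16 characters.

Answer: |forest structure|
|language    dust|
|bed       coffee|
|tomato    cherry|
|any  the I dirty|
|evening      fox|
|sound salt small|
|word pepper     |

Derivation:
Line 1: ['forest', 'structure'] (min_width=16, slack=0)
Line 2: ['language', 'dust'] (min_width=13, slack=3)
Line 3: ['bed', 'coffee'] (min_width=10, slack=6)
Line 4: ['tomato', 'cherry'] (min_width=13, slack=3)
Line 5: ['any', 'the', 'I', 'dirty'] (min_width=15, slack=1)
Line 6: ['evening', 'fox'] (min_width=11, slack=5)
Line 7: ['sound', 'salt', 'small'] (min_width=16, slack=0)
Line 8: ['word', 'pepper'] (min_width=11, slack=5)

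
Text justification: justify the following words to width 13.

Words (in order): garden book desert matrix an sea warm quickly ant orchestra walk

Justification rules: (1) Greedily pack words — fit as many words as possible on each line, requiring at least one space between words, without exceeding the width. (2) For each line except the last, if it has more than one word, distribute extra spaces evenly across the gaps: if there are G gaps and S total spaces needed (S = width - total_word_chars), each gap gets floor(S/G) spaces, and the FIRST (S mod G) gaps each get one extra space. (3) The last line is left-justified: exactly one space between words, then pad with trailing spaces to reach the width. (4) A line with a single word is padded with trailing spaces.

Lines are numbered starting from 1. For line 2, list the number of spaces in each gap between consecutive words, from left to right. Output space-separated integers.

Line 1: ['garden', 'book'] (min_width=11, slack=2)
Line 2: ['desert', 'matrix'] (min_width=13, slack=0)
Line 3: ['an', 'sea', 'warm'] (min_width=11, slack=2)
Line 4: ['quickly', 'ant'] (min_width=11, slack=2)
Line 5: ['orchestra'] (min_width=9, slack=4)
Line 6: ['walk'] (min_width=4, slack=9)

Answer: 1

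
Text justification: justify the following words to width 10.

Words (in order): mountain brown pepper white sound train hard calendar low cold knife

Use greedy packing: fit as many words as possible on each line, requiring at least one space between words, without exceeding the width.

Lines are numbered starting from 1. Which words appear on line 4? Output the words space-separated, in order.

Answer: white

Derivation:
Line 1: ['mountain'] (min_width=8, slack=2)
Line 2: ['brown'] (min_width=5, slack=5)
Line 3: ['pepper'] (min_width=6, slack=4)
Line 4: ['white'] (min_width=5, slack=5)
Line 5: ['sound'] (min_width=5, slack=5)
Line 6: ['train', 'hard'] (min_width=10, slack=0)
Line 7: ['calendar'] (min_width=8, slack=2)
Line 8: ['low', 'cold'] (min_width=8, slack=2)
Line 9: ['knife'] (min_width=5, slack=5)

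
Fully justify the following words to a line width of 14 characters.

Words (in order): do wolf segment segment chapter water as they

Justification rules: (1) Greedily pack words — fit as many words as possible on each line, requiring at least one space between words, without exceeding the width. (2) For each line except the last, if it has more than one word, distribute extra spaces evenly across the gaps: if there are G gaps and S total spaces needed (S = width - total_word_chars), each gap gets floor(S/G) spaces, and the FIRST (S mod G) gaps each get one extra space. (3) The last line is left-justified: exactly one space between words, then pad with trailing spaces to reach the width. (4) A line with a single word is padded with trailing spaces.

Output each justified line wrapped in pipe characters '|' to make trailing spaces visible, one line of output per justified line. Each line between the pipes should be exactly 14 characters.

Answer: |do        wolf|
|segment       |
|segment       |
|chapter  water|
|as they       |

Derivation:
Line 1: ['do', 'wolf'] (min_width=7, slack=7)
Line 2: ['segment'] (min_width=7, slack=7)
Line 3: ['segment'] (min_width=7, slack=7)
Line 4: ['chapter', 'water'] (min_width=13, slack=1)
Line 5: ['as', 'they'] (min_width=7, slack=7)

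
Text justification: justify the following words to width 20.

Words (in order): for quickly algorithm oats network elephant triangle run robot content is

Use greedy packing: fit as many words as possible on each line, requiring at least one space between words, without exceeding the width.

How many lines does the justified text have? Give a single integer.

Answer: 5

Derivation:
Line 1: ['for', 'quickly'] (min_width=11, slack=9)
Line 2: ['algorithm', 'oats'] (min_width=14, slack=6)
Line 3: ['network', 'elephant'] (min_width=16, slack=4)
Line 4: ['triangle', 'run', 'robot'] (min_width=18, slack=2)
Line 5: ['content', 'is'] (min_width=10, slack=10)
Total lines: 5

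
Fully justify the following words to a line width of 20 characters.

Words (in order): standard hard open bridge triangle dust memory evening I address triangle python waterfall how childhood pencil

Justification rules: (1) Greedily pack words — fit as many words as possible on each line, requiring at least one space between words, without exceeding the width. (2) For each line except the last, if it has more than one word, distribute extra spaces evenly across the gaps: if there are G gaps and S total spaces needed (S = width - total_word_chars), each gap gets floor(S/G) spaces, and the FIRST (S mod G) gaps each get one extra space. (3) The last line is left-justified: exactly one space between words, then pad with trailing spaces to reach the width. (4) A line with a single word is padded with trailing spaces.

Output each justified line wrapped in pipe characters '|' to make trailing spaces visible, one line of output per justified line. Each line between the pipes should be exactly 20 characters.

Answer: |standard  hard  open|
|bridge triangle dust|
|memory   evening   I|
|address     triangle|
|python waterfall how|
|childhood pencil    |

Derivation:
Line 1: ['standard', 'hard', 'open'] (min_width=18, slack=2)
Line 2: ['bridge', 'triangle', 'dust'] (min_width=20, slack=0)
Line 3: ['memory', 'evening', 'I'] (min_width=16, slack=4)
Line 4: ['address', 'triangle'] (min_width=16, slack=4)
Line 5: ['python', 'waterfall', 'how'] (min_width=20, slack=0)
Line 6: ['childhood', 'pencil'] (min_width=16, slack=4)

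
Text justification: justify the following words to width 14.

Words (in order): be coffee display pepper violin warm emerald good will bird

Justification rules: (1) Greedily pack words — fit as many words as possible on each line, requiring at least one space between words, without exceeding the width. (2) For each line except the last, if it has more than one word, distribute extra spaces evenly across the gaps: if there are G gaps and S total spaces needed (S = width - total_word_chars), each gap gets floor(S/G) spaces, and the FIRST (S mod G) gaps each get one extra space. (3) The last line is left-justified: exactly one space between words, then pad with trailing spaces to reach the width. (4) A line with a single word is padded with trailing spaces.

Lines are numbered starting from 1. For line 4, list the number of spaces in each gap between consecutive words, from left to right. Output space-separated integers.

Answer: 3

Derivation:
Line 1: ['be', 'coffee'] (min_width=9, slack=5)
Line 2: ['display', 'pepper'] (min_width=14, slack=0)
Line 3: ['violin', 'warm'] (min_width=11, slack=3)
Line 4: ['emerald', 'good'] (min_width=12, slack=2)
Line 5: ['will', 'bird'] (min_width=9, slack=5)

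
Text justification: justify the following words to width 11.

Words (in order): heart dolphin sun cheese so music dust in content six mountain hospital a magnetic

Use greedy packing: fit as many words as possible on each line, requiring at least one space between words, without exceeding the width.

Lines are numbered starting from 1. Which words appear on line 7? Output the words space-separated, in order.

Answer: mountain

Derivation:
Line 1: ['heart'] (min_width=5, slack=6)
Line 2: ['dolphin', 'sun'] (min_width=11, slack=0)
Line 3: ['cheese', 'so'] (min_width=9, slack=2)
Line 4: ['music', 'dust'] (min_width=10, slack=1)
Line 5: ['in', 'content'] (min_width=10, slack=1)
Line 6: ['six'] (min_width=3, slack=8)
Line 7: ['mountain'] (min_width=8, slack=3)
Line 8: ['hospital', 'a'] (min_width=10, slack=1)
Line 9: ['magnetic'] (min_width=8, slack=3)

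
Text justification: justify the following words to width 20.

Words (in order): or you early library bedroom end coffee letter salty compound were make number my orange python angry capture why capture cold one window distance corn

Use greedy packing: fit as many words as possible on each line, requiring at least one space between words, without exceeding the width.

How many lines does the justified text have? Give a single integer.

Answer: 8

Derivation:
Line 1: ['or', 'you', 'early', 'library'] (min_width=20, slack=0)
Line 2: ['bedroom', 'end', 'coffee'] (min_width=18, slack=2)
Line 3: ['letter', 'salty'] (min_width=12, slack=8)
Line 4: ['compound', 'were', 'make'] (min_width=18, slack=2)
Line 5: ['number', 'my', 'orange'] (min_width=16, slack=4)
Line 6: ['python', 'angry', 'capture'] (min_width=20, slack=0)
Line 7: ['why', 'capture', 'cold', 'one'] (min_width=20, slack=0)
Line 8: ['window', 'distance', 'corn'] (min_width=20, slack=0)
Total lines: 8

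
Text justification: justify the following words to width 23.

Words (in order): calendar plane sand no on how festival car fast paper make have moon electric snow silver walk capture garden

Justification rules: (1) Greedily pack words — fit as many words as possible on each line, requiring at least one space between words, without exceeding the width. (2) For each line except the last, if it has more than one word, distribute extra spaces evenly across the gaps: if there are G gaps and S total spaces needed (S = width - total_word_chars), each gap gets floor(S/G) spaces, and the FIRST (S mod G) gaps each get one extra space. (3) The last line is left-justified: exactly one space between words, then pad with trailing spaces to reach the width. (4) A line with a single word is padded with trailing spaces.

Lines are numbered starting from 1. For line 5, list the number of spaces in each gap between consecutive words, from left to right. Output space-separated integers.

Answer: 3 3

Derivation:
Line 1: ['calendar', 'plane', 'sand', 'no'] (min_width=22, slack=1)
Line 2: ['on', 'how', 'festival', 'car'] (min_width=19, slack=4)
Line 3: ['fast', 'paper', 'make', 'have'] (min_width=20, slack=3)
Line 4: ['moon', 'electric', 'snow'] (min_width=18, slack=5)
Line 5: ['silver', 'walk', 'capture'] (min_width=19, slack=4)
Line 6: ['garden'] (min_width=6, slack=17)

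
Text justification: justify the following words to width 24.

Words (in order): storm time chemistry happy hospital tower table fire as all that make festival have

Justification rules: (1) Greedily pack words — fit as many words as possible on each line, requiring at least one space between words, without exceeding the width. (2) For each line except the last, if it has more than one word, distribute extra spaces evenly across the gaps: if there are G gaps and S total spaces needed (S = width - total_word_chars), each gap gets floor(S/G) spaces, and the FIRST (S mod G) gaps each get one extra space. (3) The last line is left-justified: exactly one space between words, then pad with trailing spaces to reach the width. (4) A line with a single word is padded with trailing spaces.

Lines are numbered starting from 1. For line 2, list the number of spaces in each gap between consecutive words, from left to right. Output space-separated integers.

Line 1: ['storm', 'time', 'chemistry'] (min_width=20, slack=4)
Line 2: ['happy', 'hospital', 'tower'] (min_width=20, slack=4)
Line 3: ['table', 'fire', 'as', 'all', 'that'] (min_width=22, slack=2)
Line 4: ['make', 'festival', 'have'] (min_width=18, slack=6)

Answer: 3 3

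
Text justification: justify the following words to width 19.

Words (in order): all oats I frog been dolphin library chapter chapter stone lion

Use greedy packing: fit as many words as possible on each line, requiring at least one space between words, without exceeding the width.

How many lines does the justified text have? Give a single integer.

Answer: 4

Derivation:
Line 1: ['all', 'oats', 'I', 'frog'] (min_width=15, slack=4)
Line 2: ['been', 'dolphin'] (min_width=12, slack=7)
Line 3: ['library', 'chapter'] (min_width=15, slack=4)
Line 4: ['chapter', 'stone', 'lion'] (min_width=18, slack=1)
Total lines: 4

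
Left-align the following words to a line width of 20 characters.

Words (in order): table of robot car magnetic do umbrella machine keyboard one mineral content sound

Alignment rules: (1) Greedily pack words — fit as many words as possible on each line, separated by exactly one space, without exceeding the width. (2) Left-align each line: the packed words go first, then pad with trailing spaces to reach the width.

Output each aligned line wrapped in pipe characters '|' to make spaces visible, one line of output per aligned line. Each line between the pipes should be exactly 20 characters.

Answer: |table of robot car  |
|magnetic do umbrella|
|machine keyboard one|
|mineral content     |
|sound               |

Derivation:
Line 1: ['table', 'of', 'robot', 'car'] (min_width=18, slack=2)
Line 2: ['magnetic', 'do', 'umbrella'] (min_width=20, slack=0)
Line 3: ['machine', 'keyboard', 'one'] (min_width=20, slack=0)
Line 4: ['mineral', 'content'] (min_width=15, slack=5)
Line 5: ['sound'] (min_width=5, slack=15)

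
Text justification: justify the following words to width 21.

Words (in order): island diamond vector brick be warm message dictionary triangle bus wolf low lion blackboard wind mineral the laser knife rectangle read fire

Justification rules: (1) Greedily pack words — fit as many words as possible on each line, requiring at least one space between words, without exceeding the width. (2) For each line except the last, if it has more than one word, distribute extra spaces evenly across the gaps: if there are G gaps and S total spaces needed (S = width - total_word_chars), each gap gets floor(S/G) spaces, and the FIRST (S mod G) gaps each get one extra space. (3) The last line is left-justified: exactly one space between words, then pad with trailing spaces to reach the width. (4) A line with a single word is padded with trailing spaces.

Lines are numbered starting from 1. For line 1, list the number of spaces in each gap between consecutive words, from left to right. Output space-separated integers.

Answer: 1 1

Derivation:
Line 1: ['island', 'diamond', 'vector'] (min_width=21, slack=0)
Line 2: ['brick', 'be', 'warm', 'message'] (min_width=21, slack=0)
Line 3: ['dictionary', 'triangle'] (min_width=19, slack=2)
Line 4: ['bus', 'wolf', 'low', 'lion'] (min_width=17, slack=4)
Line 5: ['blackboard', 'wind'] (min_width=15, slack=6)
Line 6: ['mineral', 'the', 'laser'] (min_width=17, slack=4)
Line 7: ['knife', 'rectangle', 'read'] (min_width=20, slack=1)
Line 8: ['fire'] (min_width=4, slack=17)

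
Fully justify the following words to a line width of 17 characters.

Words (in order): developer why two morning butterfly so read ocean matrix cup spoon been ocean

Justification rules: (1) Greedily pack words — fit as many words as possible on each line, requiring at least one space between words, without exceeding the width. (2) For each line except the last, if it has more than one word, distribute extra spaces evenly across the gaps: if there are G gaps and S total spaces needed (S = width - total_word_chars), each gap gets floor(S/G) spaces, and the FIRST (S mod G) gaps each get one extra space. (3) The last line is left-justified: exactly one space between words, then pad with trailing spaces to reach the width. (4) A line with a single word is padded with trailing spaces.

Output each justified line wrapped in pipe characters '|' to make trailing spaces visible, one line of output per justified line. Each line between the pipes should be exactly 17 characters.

Line 1: ['developer', 'why', 'two'] (min_width=17, slack=0)
Line 2: ['morning', 'butterfly'] (min_width=17, slack=0)
Line 3: ['so', 'read', 'ocean'] (min_width=13, slack=4)
Line 4: ['matrix', 'cup', 'spoon'] (min_width=16, slack=1)
Line 5: ['been', 'ocean'] (min_width=10, slack=7)

Answer: |developer why two|
|morning butterfly|
|so   read   ocean|
|matrix  cup spoon|
|been ocean       |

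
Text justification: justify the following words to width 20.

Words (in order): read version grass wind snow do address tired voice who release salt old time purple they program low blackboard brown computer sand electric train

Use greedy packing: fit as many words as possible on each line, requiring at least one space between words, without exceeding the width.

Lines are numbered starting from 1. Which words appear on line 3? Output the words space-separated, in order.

Answer: tired voice who

Derivation:
Line 1: ['read', 'version', 'grass'] (min_width=18, slack=2)
Line 2: ['wind', 'snow', 'do', 'address'] (min_width=20, slack=0)
Line 3: ['tired', 'voice', 'who'] (min_width=15, slack=5)
Line 4: ['release', 'salt', 'old'] (min_width=16, slack=4)
Line 5: ['time', 'purple', 'they'] (min_width=16, slack=4)
Line 6: ['program', 'low'] (min_width=11, slack=9)
Line 7: ['blackboard', 'brown'] (min_width=16, slack=4)
Line 8: ['computer', 'sand'] (min_width=13, slack=7)
Line 9: ['electric', 'train'] (min_width=14, slack=6)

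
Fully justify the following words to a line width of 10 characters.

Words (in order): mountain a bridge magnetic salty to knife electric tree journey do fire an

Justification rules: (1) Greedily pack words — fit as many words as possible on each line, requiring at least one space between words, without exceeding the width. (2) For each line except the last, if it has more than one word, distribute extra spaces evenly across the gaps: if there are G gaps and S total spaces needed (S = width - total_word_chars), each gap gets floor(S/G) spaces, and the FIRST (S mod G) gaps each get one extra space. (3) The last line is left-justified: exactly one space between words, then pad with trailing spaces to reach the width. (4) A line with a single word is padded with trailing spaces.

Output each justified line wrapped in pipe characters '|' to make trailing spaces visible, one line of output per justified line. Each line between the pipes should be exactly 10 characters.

Answer: |mountain a|
|bridge    |
|magnetic  |
|salty   to|
|knife     |
|electric  |
|tree      |
|journey do|
|fire an   |

Derivation:
Line 1: ['mountain', 'a'] (min_width=10, slack=0)
Line 2: ['bridge'] (min_width=6, slack=4)
Line 3: ['magnetic'] (min_width=8, slack=2)
Line 4: ['salty', 'to'] (min_width=8, slack=2)
Line 5: ['knife'] (min_width=5, slack=5)
Line 6: ['electric'] (min_width=8, slack=2)
Line 7: ['tree'] (min_width=4, slack=6)
Line 8: ['journey', 'do'] (min_width=10, slack=0)
Line 9: ['fire', 'an'] (min_width=7, slack=3)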